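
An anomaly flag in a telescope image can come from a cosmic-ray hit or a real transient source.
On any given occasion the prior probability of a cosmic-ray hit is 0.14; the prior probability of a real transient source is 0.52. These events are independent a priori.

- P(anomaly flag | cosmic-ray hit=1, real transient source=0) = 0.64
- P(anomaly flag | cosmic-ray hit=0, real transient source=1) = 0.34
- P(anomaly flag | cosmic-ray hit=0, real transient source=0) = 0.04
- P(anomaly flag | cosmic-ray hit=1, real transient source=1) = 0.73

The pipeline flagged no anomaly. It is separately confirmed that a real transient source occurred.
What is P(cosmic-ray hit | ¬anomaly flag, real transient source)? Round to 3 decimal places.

P(cosmic-ray hit | ¬anomaly flag, real transient source) ≈ 0.062

P(¬anomaly flag | real transient source) = 0.66·0.86 + 0.27·0.14 = 0.567600 + 0.037800 = 0.605400
The cosmic-ray hit-present share is 0.27·0.14 = 0.037800.
P(cosmic-ray hit | ¬anomaly flag, real transient source) = 0.037800 / 0.605400 ≈ 0.062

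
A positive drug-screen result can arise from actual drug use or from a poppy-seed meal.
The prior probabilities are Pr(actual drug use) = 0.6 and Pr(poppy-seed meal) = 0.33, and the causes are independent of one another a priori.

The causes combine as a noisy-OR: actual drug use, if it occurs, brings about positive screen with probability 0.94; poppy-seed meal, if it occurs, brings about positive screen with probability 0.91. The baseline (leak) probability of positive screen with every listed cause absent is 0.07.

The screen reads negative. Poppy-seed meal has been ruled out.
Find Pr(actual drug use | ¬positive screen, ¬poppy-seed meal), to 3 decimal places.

Pr(actual drug use | ¬positive screen, ¬poppy-seed meal) ≈ 0.083

Under noisy-OR, P(positive screen | causes) = 1 − (1−0.07)·∏(1−qᵢ) over the active causes.
Numerator (weight on configurations with actual drug use): 0.0558·0.6 = 0.033480
Denominator P(¬positive screen | ¬poppy-seed meal): 0.93·0.4 + 0.0558·0.6 = 0.405480
Posterior = 0.033480 / 0.405480 ≈ 0.083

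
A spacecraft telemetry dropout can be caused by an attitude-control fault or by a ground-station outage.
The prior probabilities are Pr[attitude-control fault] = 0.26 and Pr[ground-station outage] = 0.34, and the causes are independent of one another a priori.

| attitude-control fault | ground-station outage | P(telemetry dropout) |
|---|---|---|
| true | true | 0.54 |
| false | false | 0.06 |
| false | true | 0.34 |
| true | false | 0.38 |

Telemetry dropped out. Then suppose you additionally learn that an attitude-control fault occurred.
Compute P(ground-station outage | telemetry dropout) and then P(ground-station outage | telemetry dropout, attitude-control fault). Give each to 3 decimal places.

Numerator (weight on configurations with ground-station outage): 0.085544 + 0.047736 = 0.133280
Normalizer over all consistent configurations: 0.06*0.74*0.66 + 0.34*0.74*0.34 + 0.38*0.26*0.66 + 0.54*0.26*0.34 = 0.227792
P(ground-station outage | telemetry dropout) = 0.133280/0.227792 ≈ 0.585

Now also conditioning on attitude-control fault=true:
P(telemetry dropout | attitude-control fault) = 0.38*0.66 + 0.54*0.34 = 0.250800 + 0.183600 = 0.434400
The ground-station outage-present share is 0.54*0.34 = 0.183600.
So P(ground-station outage | telemetry dropout, attitude-control fault) = 0.183600/0.434400 ≈ 0.423.
— attitude-control fault explains away the evidence for ground-station outage.

P(ground-station outage | telemetry dropout) ≈ 0.585; P(ground-station outage | telemetry dropout, attitude-control fault) ≈ 0.423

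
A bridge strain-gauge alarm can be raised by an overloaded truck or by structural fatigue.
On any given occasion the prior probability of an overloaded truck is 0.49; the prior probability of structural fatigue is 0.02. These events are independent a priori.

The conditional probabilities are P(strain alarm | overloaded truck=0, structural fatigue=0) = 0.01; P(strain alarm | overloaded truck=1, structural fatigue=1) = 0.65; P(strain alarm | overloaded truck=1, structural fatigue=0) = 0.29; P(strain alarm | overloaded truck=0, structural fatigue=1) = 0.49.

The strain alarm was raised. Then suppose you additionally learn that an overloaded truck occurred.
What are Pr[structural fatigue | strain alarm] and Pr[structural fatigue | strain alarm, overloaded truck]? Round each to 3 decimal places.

P(strain alarm) = 0.01·0.51·0.98 + 0.49·0.51·0.02 + 0.29·0.49·0.98 + 0.65·0.49·0.02 = 0.004998 + 0.004998 + 0.139258 + 0.006370 = 0.155624
Of this, 0.011368 comes from 0.004998 + 0.006370 (the structural fatigue=true cases).
Hence the posterior is 0.011368/0.155624 ≈ 0.073.

Now also conditioning on overloaded truck=true:
Weight on structural fatigue=true, given the evidence: 0.65×0.02 = 0.013000
The normalizing constant is 0.29×0.98 + 0.65×0.02 = 0.297200
P(structural fatigue | strain alarm, overloaded truck) = 0.013000/0.297200 ≈ 0.044
This is intercausal reasoning (explaining away): once overloaded truck accounts for the strain alarm, structural fatigue becomes less likely.

Pr[structural fatigue | strain alarm] ≈ 0.073; Pr[structural fatigue | strain alarm, overloaded truck] ≈ 0.044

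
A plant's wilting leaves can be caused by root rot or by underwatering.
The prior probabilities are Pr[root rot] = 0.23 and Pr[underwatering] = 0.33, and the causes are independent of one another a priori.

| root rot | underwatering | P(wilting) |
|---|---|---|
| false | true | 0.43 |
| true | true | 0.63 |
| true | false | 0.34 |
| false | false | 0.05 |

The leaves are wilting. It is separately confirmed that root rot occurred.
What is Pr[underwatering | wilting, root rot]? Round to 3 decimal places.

Pr[underwatering | wilting, root rot] ≈ 0.477

For the numerator, keep only underwatering=true terms: 0.63·0.33 = 0.207900
Normalizer over all consistent configurations: 0.34·0.67 + 0.63·0.33 = 0.435700
P(underwatering | wilting, root rot) = 0.207900/0.435700 ≈ 0.477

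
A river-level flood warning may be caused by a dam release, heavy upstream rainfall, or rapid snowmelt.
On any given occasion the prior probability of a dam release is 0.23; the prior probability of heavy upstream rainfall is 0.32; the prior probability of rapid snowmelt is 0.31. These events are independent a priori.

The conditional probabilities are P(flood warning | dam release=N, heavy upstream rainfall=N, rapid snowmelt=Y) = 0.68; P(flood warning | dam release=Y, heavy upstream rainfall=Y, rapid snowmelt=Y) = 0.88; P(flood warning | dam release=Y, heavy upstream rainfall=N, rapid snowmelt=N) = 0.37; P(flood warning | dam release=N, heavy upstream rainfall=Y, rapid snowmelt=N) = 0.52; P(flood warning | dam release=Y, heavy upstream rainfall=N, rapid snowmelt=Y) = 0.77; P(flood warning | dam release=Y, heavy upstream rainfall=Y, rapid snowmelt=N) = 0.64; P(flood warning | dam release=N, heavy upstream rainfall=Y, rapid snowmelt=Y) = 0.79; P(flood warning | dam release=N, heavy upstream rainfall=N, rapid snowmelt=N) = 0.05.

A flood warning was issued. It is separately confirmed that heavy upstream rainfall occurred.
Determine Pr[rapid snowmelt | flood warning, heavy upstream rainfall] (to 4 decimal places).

Pr[rapid snowmelt | flood warning, heavy upstream rainfall] ≈ 0.3994

Enumerate the 4 (dam release, rapid snowmelt) configurations and weight by the priors:
  P(flood warning | heavy upstream rainfall) = 0.52×0.77×0.69 + 0.79×0.77×0.31 + 0.64×0.23×0.69 + 0.88×0.23×0.31
        = 0.276276 + 0.188573 + 0.101568 + 0.062744 = 0.629161
Keeping only the rapid snowmelt-present terms gives 0.251317, so
  P(rapid snowmelt | flood warning, heavy upstream rainfall) = 0.251317 / 0.629161 ≈ 0.3994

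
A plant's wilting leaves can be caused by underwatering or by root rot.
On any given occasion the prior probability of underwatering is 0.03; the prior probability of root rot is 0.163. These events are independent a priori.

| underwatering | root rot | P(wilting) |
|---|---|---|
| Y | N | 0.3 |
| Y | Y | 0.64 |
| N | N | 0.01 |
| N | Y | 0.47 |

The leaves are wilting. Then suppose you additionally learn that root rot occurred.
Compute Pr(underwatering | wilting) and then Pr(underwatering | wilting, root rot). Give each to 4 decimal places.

Sum P(wilting|·) weighted by the priors over the 4 (underwatering, root rot) configurations:
  P(wilting) = 0.01·0.97·0.837 + 0.47·0.97·0.163 + 0.3·0.03·0.837 + 0.64·0.03·0.163
        = 0.008119 + 0.074312 + 0.007533 + 0.003130 = 0.093094
Configurations with underwatering contribute 0.010663, so
  P(underwatering | wilting) = 0.010663 / 0.093094 ≈ 0.1145

With the extra evidence:
Weight on underwatering=true, given the evidence: 0.64*0.03 = 0.019200
Normalizer over all consistent configurations: 0.47*0.97 + 0.64*0.03 = 0.475100
Posterior = 0.019200 / 0.475100 ≈ 0.0404
— root rot explains away the evidence for underwatering.

Pr(underwatering | wilting) ≈ 0.1145; Pr(underwatering | wilting, root rot) ≈ 0.0404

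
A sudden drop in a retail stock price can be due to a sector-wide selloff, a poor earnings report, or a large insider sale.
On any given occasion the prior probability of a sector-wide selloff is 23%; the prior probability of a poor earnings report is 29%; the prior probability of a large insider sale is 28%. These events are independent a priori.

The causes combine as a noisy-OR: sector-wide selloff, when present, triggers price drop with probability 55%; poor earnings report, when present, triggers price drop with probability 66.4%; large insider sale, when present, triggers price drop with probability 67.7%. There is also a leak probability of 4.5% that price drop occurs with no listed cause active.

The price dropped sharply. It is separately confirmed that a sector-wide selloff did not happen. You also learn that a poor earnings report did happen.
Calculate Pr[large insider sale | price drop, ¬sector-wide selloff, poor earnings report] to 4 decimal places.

Pr[large insider sale | price drop, ¬sector-wide selloff, poor earnings report] ≈ 0.3392

Under noisy-OR, P(price drop | causes) = 1 − (1−0.045)·∏(1−qᵢ) over the active causes.
P(price drop | ¬sector-wide selloff, poor earnings report) = 0.67912*0.72 + 0.896356*0.28 = 0.488966 + 0.250980 = 0.739946
Restricting to configurations with large insider sale present: 0.896356*0.28 = 0.250980.
So P(large insider sale | price drop, ¬sector-wide selloff, poor earnings report) = 0.250980/0.739946 ≈ 0.3392.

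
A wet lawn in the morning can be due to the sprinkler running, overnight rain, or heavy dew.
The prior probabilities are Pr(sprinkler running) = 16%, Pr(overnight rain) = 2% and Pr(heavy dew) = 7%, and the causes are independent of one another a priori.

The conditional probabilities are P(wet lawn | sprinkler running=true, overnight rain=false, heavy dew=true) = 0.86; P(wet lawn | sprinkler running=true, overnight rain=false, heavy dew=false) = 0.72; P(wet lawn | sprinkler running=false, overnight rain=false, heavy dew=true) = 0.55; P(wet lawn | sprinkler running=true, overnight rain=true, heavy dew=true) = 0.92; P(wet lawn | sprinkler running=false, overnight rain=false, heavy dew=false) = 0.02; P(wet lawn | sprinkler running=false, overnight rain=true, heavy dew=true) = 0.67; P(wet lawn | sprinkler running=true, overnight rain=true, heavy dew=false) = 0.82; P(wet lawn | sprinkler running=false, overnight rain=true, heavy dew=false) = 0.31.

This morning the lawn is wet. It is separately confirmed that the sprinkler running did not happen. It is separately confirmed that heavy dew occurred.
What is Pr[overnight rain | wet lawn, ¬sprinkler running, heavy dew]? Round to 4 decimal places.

P(wet lawn | ¬sprinkler running, heavy dew) = 0.55×0.98 + 0.67×0.02 = 0.539000 + 0.013400 = 0.552400
Restricting to configurations with overnight rain present: 0.67×0.02 = 0.013400.
Hence the posterior is 0.013400/0.552400 ≈ 0.0243.

Pr[overnight rain | wet lawn, ¬sprinkler running, heavy dew] ≈ 0.0243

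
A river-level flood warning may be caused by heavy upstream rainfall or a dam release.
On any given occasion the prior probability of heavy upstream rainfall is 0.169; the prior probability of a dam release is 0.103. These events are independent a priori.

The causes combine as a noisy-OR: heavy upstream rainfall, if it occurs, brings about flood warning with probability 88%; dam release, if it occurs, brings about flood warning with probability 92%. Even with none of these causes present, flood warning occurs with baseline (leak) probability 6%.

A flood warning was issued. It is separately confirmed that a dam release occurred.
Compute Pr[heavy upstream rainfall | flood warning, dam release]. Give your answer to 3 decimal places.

Under noisy-OR, P(flood warning | causes) = 1 − (1−0.06)·∏(1−qᵢ) over the active causes.
P(flood warning | dam release) = 0.9248·0.831 + 0.990976·0.169 = 0.768509 + 0.167475 = 0.935984
Restricting to configurations with heavy upstream rainfall present: 0.990976·0.169 = 0.167475.
So P(heavy upstream rainfall | flood warning, dam release) = 0.167475/0.935984 ≈ 0.179.

Pr[heavy upstream rainfall | flood warning, dam release] ≈ 0.179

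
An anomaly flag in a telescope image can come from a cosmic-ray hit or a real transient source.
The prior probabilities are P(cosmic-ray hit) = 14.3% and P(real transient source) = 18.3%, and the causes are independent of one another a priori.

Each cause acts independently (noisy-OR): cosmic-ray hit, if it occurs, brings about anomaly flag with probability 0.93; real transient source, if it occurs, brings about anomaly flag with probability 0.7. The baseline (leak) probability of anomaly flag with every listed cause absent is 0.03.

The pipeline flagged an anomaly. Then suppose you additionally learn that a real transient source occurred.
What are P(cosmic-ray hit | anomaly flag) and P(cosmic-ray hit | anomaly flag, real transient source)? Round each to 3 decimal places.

Under noisy-OR, P(anomaly flag | causes) = 1 − (1−0.03)·∏(1−qᵢ) over the active causes.
By total probability over the 4 (cosmic-ray hit, real transient source) configurations:
  P(anomaly flag) = 0.03*0.857*0.817 + 0.709*0.857*0.183 + 0.9321*0.143*0.817 + 0.97963*0.143*0.183
        = 0.021005 + 0.111193 + 0.108898 + 0.025636 = 0.266732
Configurations with cosmic-ray hit contribute 0.134534, so
  P(cosmic-ray hit | anomaly flag) = 0.134534 / 0.266732 ≈ 0.504

Now also conditioning on real transient source=true:
For the numerator, keep only cosmic-ray hit=true terms: 0.97963·0.143 = 0.140087
Normalizer over all consistent configurations: 0.709·0.857 + 0.97963·0.143 = 0.747700
Posterior = 0.140087 / 0.747700 ≈ 0.187
— real transient source explains away the evidence for cosmic-ray hit.

P(cosmic-ray hit | anomaly flag) ≈ 0.504; P(cosmic-ray hit | anomaly flag, real transient source) ≈ 0.187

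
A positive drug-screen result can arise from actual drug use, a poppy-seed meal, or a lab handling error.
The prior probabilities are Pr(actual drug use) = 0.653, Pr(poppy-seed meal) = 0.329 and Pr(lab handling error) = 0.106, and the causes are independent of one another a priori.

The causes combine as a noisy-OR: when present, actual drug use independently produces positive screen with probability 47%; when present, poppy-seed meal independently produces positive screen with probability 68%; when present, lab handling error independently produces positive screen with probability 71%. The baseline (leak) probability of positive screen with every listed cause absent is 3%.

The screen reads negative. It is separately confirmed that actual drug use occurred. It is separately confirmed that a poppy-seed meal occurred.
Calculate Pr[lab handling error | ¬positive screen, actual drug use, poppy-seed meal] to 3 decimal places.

Pr[lab handling error | ¬positive screen, actual drug use, poppy-seed meal] ≈ 0.033

Under noisy-OR, P(positive screen | causes) = 1 − (1−0.03)·∏(1−qᵢ) over the active causes.
For the numerator, keep only lab handling error=true terms: 0.047708·0.106 = 0.005057
The normalizing constant is 0.164512·0.894 + 0.047708·0.106 = 0.152131
P(lab handling error | ¬positive screen, actual drug use, poppy-seed meal) = 0.005057/0.152131 ≈ 0.033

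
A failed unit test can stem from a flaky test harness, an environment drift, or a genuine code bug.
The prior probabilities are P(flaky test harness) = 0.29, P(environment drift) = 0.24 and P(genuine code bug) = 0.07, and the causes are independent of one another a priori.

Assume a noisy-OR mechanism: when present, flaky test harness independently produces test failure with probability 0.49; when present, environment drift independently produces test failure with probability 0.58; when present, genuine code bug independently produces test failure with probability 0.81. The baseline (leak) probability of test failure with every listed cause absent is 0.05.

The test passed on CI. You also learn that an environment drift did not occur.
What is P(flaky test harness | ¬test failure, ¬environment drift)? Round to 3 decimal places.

Under noisy-OR, P(test failure | causes) = 1 − (1−0.05)·∏(1−qᵢ) over the active causes.
Sum P(¬test failure|·) weighted by the priors over the 4 (flaky test harness, genuine code bug) configurations:
  P(¬test failure | ¬environment drift) = 0.95·0.71·0.93 + 0.1805·0.71·0.07 + 0.4845·0.29·0.93 + 0.092055·0.29·0.07
        = 0.627285 + 0.008971 + 0.130670 + 0.001869 = 0.768795
Configurations with flaky test harness contribute 0.132539, so
  P(flaky test harness | ¬test failure, ¬environment drift) = 0.132539 / 0.768795 ≈ 0.172

P(flaky test harness | ¬test failure, ¬environment drift) ≈ 0.172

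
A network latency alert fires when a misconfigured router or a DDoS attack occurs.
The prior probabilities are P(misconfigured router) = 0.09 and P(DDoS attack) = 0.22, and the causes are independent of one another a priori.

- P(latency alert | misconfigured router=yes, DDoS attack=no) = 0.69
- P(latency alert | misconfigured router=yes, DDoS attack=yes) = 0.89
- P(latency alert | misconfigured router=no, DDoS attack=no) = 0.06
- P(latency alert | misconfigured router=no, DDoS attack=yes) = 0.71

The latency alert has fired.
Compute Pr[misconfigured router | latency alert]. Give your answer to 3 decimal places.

Enumerate the 4 (misconfigured router, DDoS attack) configurations and weight by the priors:
  P(latency alert) = 0.06·0.91·0.78 + 0.71·0.91·0.22 + 0.69·0.09·0.78 + 0.89·0.09·0.22
        = 0.042588 + 0.142142 + 0.048438 + 0.017622 = 0.250790
Configurations with misconfigured router contribute 0.066060, so
  P(misconfigured router | latency alert) = 0.066060 / 0.250790 ≈ 0.263

Pr[misconfigured router | latency alert] ≈ 0.263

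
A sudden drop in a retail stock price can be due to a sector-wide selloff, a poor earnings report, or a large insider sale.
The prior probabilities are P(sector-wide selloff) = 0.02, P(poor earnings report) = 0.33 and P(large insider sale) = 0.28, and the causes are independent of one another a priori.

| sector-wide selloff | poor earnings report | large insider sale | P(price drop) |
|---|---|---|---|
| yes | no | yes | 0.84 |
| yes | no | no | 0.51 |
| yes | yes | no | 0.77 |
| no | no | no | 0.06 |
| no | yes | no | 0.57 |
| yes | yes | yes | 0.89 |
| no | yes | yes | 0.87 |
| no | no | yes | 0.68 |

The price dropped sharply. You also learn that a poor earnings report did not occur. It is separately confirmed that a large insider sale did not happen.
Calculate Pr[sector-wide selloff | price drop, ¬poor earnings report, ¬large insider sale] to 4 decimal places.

Pr[sector-wide selloff | price drop, ¬poor earnings report, ¬large insider sale] ≈ 0.1478

Weight on sector-wide selloff=true, given the evidence: 0.51*0.02 = 0.010200
The normalizing constant is 0.06*0.98 + 0.51*0.02 = 0.069000
Posterior = 0.010200 / 0.069000 ≈ 0.1478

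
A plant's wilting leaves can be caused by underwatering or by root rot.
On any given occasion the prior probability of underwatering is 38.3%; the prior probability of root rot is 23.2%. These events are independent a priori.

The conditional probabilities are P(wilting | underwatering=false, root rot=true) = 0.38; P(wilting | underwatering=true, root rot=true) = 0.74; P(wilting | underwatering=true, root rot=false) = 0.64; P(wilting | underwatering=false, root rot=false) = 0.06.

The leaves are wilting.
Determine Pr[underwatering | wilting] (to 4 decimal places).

Pr[underwatering | wilting] ≈ 0.7541

P(wilting) = 0.06*0.617*0.768 + 0.38*0.617*0.232 + 0.64*0.383*0.768 + 0.74*0.383*0.232 = 0.028431 + 0.054395 + 0.188252 + 0.065753 = 0.336831
Of this, 0.254005 comes from 0.188252 + 0.065753 (the underwatering=true cases).
Hence the posterior is 0.254005/0.336831 ≈ 0.7541.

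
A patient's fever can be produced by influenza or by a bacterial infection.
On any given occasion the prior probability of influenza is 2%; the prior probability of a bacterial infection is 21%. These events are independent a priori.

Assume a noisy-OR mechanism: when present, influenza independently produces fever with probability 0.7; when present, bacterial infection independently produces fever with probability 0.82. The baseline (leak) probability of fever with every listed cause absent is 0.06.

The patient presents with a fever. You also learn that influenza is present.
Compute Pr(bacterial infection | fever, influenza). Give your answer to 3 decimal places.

Pr(bacterial infection | fever, influenza) ≈ 0.260

Under noisy-OR, P(fever | causes) = 1 − (1−0.06)·∏(1−qᵢ) over the active causes.
Numerator (weight on configurations with bacterial infection): 0.94924*0.21 = 0.199340
Denominator P(fever | influenza): 0.718*0.79 + 0.94924*0.21 = 0.766560
P(bacterial infection | fever, influenza) = 0.199340/0.766560 ≈ 0.260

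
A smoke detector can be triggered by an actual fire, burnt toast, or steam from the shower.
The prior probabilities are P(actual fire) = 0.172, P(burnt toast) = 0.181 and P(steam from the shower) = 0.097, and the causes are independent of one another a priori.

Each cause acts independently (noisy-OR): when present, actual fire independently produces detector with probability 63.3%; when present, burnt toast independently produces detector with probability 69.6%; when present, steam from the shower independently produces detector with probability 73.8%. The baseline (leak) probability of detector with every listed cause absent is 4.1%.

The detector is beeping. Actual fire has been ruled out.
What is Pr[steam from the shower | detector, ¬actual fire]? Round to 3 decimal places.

Under noisy-OR, P(detector | causes) = 1 − (1−0.041)·∏(1−qᵢ) over the active causes.
Sum P(detector|·) weighted by the priors over the 4 (burnt toast, steam from the shower) configurations:
  P(detector | ¬actual fire) = 0.041*0.819*0.903 + 0.748742*0.819*0.097 + 0.708464*0.181*0.903 + 0.923618*0.181*0.097
        = 0.030322 + 0.059482 + 0.115793 + 0.016216 = 0.221813
Keeping only the steam from the shower-present terms gives 0.075698, so
  P(steam from the shower | detector, ¬actual fire) = 0.075698 / 0.221813 ≈ 0.341

Pr[steam from the shower | detector, ¬actual fire] ≈ 0.341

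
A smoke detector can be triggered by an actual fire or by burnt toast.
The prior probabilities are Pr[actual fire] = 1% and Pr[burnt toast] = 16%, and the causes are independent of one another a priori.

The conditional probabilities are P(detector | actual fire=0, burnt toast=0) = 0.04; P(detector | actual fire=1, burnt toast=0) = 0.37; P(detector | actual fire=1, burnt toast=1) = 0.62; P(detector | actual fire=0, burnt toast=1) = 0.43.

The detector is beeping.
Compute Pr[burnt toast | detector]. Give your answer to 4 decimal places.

Pr[burnt toast | detector] ≈ 0.6552

By total probability over the 4 (actual fire, burnt toast) configurations:
  P(detector) = 0.04×0.99×0.84 + 0.43×0.99×0.16 + 0.37×0.01×0.84 + 0.62×0.01×0.16
        = 0.033264 + 0.068112 + 0.003108 + 0.000992 = 0.105476
The terms with burnt toast present sum to 0.069104, so
  P(burnt toast | detector) = 0.069104 / 0.105476 ≈ 0.6552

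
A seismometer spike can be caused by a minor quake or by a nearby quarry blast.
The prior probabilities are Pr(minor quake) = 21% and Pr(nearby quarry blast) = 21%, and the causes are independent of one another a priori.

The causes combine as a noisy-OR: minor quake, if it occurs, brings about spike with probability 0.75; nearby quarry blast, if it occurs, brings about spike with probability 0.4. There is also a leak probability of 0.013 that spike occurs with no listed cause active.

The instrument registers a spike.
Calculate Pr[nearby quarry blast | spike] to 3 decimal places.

Pr[nearby quarry blast | spike] ≈ 0.442

Under noisy-OR, P(spike | causes) = 1 − (1−0.013)·∏(1−qᵢ) over the active causes.
By total probability over the 4 (minor quake, nearby quarry blast) configurations:
  P(spike) = 0.013×0.79×0.79 + 0.4078×0.79×0.21 + 0.75325×0.21×0.79 + 0.85195×0.21×0.21
        = 0.008113 + 0.067654 + 0.124964 + 0.037571 = 0.238302
Keeping only the nearby quarry blast-present terms gives 0.105225, so
  P(nearby quarry blast | spike) = 0.105225 / 0.238302 ≈ 0.442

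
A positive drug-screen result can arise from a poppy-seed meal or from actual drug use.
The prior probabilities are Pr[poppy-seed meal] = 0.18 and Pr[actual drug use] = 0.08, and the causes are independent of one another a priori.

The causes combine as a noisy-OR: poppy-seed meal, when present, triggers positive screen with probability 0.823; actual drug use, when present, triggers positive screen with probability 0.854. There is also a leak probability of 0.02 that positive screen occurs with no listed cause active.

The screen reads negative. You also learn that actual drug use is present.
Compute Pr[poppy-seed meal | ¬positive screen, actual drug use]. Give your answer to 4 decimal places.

Pr[poppy-seed meal | ¬positive screen, actual drug use] ≈ 0.0374

Under noisy-OR, P(positive screen | causes) = 1 − (1−0.02)·∏(1−qᵢ) over the active causes.
By total probability over both values of poppy-seed meal:
  P(¬positive screen | actual drug use) = 0.14308×0.82 + 0.025325×0.18
        = 0.117326 + 0.004559 = 0.121885
Keeping only the poppy-seed meal-present terms gives 0.004559, so
  P(poppy-seed meal | ¬positive screen, actual drug use) = 0.004559 / 0.121885 ≈ 0.0374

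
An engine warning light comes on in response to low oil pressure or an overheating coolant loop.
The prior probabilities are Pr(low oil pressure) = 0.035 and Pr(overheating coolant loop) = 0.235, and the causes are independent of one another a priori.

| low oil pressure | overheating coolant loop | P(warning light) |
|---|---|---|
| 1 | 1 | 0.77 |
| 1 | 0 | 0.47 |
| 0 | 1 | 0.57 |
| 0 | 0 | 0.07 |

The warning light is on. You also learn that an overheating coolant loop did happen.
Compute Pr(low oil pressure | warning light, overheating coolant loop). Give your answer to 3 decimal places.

Pr(low oil pressure | warning light, overheating coolant loop) ≈ 0.047

P(warning light | overheating coolant loop) = 0.57*0.965 + 0.77*0.035 = 0.550050 + 0.026950 = 0.577000
Of this, 0.026950 comes from 0.77*0.035 (the low oil pressure=true cases).
So P(low oil pressure | warning light, overheating coolant loop) = 0.026950/0.577000 ≈ 0.047.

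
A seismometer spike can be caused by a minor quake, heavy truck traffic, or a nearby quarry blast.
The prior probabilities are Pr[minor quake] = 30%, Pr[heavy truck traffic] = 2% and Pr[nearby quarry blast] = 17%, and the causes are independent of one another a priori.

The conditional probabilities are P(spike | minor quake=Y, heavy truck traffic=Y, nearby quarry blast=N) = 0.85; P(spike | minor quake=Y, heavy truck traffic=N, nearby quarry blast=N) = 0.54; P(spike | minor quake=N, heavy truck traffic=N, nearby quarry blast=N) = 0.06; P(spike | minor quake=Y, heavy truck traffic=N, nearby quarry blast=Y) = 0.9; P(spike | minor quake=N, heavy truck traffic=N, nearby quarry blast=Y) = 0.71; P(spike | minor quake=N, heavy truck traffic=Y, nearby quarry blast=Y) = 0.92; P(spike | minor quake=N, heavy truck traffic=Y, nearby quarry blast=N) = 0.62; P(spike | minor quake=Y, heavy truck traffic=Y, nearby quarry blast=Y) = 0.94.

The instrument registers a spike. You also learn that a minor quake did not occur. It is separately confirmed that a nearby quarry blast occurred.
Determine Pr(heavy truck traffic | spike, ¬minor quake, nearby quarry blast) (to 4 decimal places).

Pr(heavy truck traffic | spike, ¬minor quake, nearby quarry blast) ≈ 0.0258

P(spike | ¬minor quake, nearby quarry blast) = 0.71·0.98 + 0.92·0.02 = 0.695800 + 0.018400 = 0.714200
The heavy truck traffic-present share is 0.92·0.02 = 0.018400.
Hence the posterior is 0.018400/0.714200 ≈ 0.0258.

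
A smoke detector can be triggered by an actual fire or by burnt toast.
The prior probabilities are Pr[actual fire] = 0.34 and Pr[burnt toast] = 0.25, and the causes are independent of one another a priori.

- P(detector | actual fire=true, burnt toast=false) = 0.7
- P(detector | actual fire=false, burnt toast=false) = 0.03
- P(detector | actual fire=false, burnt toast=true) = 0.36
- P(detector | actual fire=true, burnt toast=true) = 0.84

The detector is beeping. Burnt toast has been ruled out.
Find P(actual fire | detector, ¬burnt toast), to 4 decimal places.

P(actual fire | detector, ¬burnt toast) ≈ 0.9232

Sum P(detector|·) weighted by the priors over both values of actual fire:
  P(detector | ¬burnt toast) = 0.03*0.66 + 0.7*0.34
        = 0.019800 + 0.238000 = 0.257800
The terms with actual fire present sum to 0.238000, so
  P(actual fire | detector, ¬burnt toast) = 0.238000 / 0.257800 ≈ 0.9232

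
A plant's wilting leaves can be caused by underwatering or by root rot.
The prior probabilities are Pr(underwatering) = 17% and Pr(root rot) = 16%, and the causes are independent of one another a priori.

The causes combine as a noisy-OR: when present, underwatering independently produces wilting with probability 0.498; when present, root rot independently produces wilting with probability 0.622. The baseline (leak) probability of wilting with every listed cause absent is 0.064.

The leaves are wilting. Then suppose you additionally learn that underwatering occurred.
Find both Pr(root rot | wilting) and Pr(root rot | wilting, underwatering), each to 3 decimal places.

Pr(root rot | wilting) ≈ 0.473; Pr(root rot | wilting, underwatering) ≈ 0.228

Under noisy-OR, P(wilting | causes) = 1 − (1−0.064)·∏(1−qᵢ) over the active causes.
For the numerator, keep only root rot=true terms: 0.085814 + 0.022369 = 0.108183
Normalizer over all consistent configurations: 0.064·0.83·0.84 + 0.646192·0.83·0.16 + 0.530128·0.17·0.84 + 0.822388·0.17·0.16 = 0.228506
Posterior = 0.108183 / 0.228506 ≈ 0.473

With the extra evidence:
Enumerate both values of root rot and weight by the priors:
  P(wilting | underwatering) = 0.530128×0.84 + 0.822388×0.16
        = 0.445308 + 0.131582 = 0.576890
Keeping only the root rot-present terms gives 0.131582, so
  P(root rot | wilting, underwatering) = 0.131582 / 0.576890 ≈ 0.228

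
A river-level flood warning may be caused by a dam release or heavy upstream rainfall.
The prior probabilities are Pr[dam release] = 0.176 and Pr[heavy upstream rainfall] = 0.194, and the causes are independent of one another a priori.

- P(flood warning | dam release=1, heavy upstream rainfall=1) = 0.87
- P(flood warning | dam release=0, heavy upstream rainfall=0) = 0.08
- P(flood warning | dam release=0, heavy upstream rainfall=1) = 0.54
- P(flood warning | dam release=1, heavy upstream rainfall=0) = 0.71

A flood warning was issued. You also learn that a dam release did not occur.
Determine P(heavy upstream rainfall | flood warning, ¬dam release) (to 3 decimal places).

Numerator (weight on configurations with heavy upstream rainfall): 0.54*0.194 = 0.104760
Normalizer over all consistent configurations: 0.08*0.806 + 0.54*0.194 = 0.169240
P(heavy upstream rainfall | flood warning, ¬dam release) = 0.104760/0.169240 ≈ 0.619

P(heavy upstream rainfall | flood warning, ¬dam release) ≈ 0.619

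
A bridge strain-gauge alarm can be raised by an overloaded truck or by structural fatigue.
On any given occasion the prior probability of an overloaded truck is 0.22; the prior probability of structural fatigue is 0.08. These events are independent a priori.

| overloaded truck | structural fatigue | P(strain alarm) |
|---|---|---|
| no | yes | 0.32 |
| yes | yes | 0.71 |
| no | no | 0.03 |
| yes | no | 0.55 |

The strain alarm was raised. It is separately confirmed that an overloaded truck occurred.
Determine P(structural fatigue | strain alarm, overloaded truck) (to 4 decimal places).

Numerator (weight on configurations with structural fatigue): 0.71*0.08 = 0.056800
The normalizing constant is 0.55*0.92 + 0.71*0.08 = 0.562800
P(structural fatigue | strain alarm, overloaded truck) = 0.056800/0.562800 ≈ 0.1009

P(structural fatigue | strain alarm, overloaded truck) ≈ 0.1009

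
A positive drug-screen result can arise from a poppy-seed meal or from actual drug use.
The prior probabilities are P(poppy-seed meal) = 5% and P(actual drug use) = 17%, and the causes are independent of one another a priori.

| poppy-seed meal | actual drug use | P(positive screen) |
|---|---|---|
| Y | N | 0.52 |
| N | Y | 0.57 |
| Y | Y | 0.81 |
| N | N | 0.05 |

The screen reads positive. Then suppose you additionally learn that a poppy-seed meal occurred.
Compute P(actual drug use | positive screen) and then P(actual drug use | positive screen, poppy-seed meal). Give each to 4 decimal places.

P(positive screen) = 0.05×0.95×0.83 + 0.57×0.95×0.17 + 0.52×0.05×0.83 + 0.81×0.05×0.17 = 0.039425 + 0.092055 + 0.021580 + 0.006885 = 0.159945
Of this, 0.098940 comes from 0.092055 + 0.006885 (the actual drug use=true cases).
So P(actual drug use | positive screen) = 0.098940/0.159945 ≈ 0.6186.

Now also conditioning on poppy-seed meal=true:
For the numerator, keep only actual drug use=true terms: 0.81×0.17 = 0.137700
The normalizing constant is 0.52×0.83 + 0.81×0.17 = 0.569300
P(actual drug use | positive screen, poppy-seed meal) = 0.137700/0.569300 ≈ 0.2419

P(actual drug use | positive screen) ≈ 0.6186; P(actual drug use | positive screen, poppy-seed meal) ≈ 0.2419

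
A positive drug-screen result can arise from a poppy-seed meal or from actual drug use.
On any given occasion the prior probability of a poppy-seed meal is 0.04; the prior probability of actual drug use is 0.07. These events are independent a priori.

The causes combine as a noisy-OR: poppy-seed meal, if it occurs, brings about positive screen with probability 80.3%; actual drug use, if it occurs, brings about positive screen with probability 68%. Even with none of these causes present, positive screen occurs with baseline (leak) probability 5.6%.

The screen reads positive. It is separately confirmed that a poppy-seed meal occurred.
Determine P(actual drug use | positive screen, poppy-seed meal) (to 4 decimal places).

Under noisy-OR, P(positive screen | causes) = 1 − (1−0.056)·∏(1−qᵢ) over the active causes.
For the numerator, keep only actual drug use=true terms: 0.94049*0.07 = 0.065834
Normalizer over all consistent configurations: 0.814032*0.93 + 0.94049*0.07 = 0.822884
Posterior = 0.065834 / 0.822884 ≈ 0.0800

P(actual drug use | positive screen, poppy-seed meal) ≈ 0.0800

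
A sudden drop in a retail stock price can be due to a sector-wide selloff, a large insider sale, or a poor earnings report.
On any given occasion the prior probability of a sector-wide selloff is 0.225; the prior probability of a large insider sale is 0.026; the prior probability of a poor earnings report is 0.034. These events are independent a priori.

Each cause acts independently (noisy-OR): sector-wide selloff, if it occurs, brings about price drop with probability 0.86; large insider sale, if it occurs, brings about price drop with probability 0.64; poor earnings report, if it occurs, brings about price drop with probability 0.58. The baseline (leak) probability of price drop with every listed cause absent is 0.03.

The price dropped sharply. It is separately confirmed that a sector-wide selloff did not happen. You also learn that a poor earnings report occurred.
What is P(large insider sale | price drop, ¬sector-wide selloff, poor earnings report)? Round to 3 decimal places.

P(large insider sale | price drop, ¬sector-wide selloff, poor earnings report) ≈ 0.037

Under noisy-OR, P(price drop | causes) = 1 − (1−0.03)·∏(1−qᵢ) over the active causes.
Weight on large insider sale=true, given the evidence: 0.853336*0.026 = 0.022187
Denominator P(price drop | ¬sector-wide selloff, poor earnings report): 0.5926*0.974 + 0.853336*0.026 = 0.599379
P(large insider sale | price drop, ¬sector-wide selloff, poor earnings report) = 0.022187/0.599379 ≈ 0.037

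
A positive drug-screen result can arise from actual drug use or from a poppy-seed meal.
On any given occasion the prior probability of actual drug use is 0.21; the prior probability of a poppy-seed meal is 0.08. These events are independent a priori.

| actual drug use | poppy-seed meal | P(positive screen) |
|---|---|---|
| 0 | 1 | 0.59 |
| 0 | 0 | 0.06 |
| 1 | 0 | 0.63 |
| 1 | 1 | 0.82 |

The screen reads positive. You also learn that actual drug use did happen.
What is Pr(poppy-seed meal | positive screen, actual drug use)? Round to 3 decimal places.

For the numerator, keep only poppy-seed meal=true terms: 0.82·0.08 = 0.065600
Denominator P(positive screen | actual drug use): 0.63·0.92 + 0.82·0.08 = 0.645200
Posterior = 0.065600 / 0.645200 ≈ 0.102

Pr(poppy-seed meal | positive screen, actual drug use) ≈ 0.102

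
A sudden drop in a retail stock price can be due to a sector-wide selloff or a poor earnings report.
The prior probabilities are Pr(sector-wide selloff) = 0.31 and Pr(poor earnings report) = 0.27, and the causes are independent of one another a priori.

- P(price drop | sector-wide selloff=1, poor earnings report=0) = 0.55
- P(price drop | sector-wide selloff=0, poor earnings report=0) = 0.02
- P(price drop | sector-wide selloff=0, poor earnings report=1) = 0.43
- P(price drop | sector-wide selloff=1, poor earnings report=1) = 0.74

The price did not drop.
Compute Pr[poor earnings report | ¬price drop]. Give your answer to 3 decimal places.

Pr[poor earnings report | ¬price drop] ≈ 0.177

Weight on poor earnings report=true, given the evidence: 0.106191 + 0.021762 = 0.127953
Denominator P(¬price drop): 0.98*0.69*0.73 + 0.57*0.69*0.27 + 0.45*0.31*0.73 + 0.26*0.31*0.27 = 0.723414
Posterior = 0.127953 / 0.723414 ≈ 0.177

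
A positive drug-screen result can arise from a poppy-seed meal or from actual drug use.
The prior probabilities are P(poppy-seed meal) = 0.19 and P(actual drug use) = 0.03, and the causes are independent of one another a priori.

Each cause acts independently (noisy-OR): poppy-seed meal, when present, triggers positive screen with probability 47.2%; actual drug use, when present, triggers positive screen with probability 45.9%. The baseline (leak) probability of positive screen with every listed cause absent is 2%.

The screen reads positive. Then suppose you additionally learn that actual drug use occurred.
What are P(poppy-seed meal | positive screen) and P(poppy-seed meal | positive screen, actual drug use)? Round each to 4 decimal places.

P(poppy-seed meal | positive screen) ≈ 0.7742; P(poppy-seed meal | positive screen, actual drug use) ≈ 0.2644

Under noisy-OR, P(positive screen | causes) = 1 − (1−0.02)·∏(1−qᵢ) over the active causes.
Weight on poppy-seed meal=true, given the evidence: 0.088936 + 0.004104 = 0.093040
Normalizer over all consistent configurations: 0.02×0.81×0.97 + 0.46982×0.81×0.03 + 0.48256×0.19×0.97 + 0.720065×0.19×0.03 = 0.120171
P(poppy-seed meal | positive screen) = 0.093040/0.120171 ≈ 0.7742

Now also conditioning on actual drug use=true:
By total probability over both values of poppy-seed meal:
  P(positive screen | actual drug use) = 0.46982*0.81 + 0.720065*0.19
        = 0.380554 + 0.136812 = 0.517366
Configurations with poppy-seed meal contribute 0.136812, so
  P(poppy-seed meal | positive screen, actual drug use) = 0.136812 / 0.517366 ≈ 0.2644
This is intercausal reasoning (explaining away): once actual drug use accounts for the positive screen, poppy-seed meal becomes less likely.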